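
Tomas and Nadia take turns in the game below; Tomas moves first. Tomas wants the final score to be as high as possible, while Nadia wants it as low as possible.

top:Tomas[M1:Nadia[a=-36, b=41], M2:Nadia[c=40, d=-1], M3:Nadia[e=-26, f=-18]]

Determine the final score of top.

-1

M1 (Nadia): min(-36, 41) = -36
M2 (Nadia): min(40, -1) = -1
M3 (Nadia): min(-26, -18) = -26
top (Tomas): max(-36, -1, -26) = -1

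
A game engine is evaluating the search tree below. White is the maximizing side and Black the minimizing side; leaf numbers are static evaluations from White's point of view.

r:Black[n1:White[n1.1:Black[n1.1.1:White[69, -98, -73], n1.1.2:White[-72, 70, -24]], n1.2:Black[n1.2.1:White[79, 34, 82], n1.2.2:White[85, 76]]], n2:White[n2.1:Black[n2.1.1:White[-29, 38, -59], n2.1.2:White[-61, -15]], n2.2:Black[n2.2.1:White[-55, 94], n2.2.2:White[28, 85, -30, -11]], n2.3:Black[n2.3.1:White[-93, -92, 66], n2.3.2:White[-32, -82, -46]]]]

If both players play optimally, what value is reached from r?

82

n1.1.1 (White): max(69, -98, -73) = 69
n1.1.2 (White): max(-72, 70, -24) = 70
n1.1 (Black): min(69, 70) = 69
n1.2.1 (White): max(79, 34, 82) = 82
n1.2.2 (White): max(85, 76) = 85
n1.2 (Black): min(82, 85) = 82
n1 (White): max(69, 82) = 82
n2.1.1 (White): max(-29, 38, -59) = 38
n2.1.2 (White): max(-61, -15) = -15
n2.1 (Black): min(38, -15) = -15
n2.2.1 (White): max(-55, 94) = 94
n2.2.2 (White): max(28, 85, -30, -11) = 85
n2.2 (Black): min(94, 85) = 85
n2.3.1 (White): max(-93, -92, 66) = 66
n2.3.2 (White): max(-32, -82, -46) = -32
n2.3 (Black): min(66, -32) = -32
n2 (White): max(-15, 85, -32) = 85
r (Black): min(82, 85) = 82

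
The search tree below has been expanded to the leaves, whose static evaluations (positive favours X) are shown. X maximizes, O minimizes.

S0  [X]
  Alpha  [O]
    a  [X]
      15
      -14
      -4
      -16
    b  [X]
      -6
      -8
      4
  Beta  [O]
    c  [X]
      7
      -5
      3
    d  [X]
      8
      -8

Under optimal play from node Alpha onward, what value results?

a (X): max(15, -14, -4, -16) = 15
b (X): max(-6, -8, 4) = 4
Alpha (O): min(15, 4) = 4

4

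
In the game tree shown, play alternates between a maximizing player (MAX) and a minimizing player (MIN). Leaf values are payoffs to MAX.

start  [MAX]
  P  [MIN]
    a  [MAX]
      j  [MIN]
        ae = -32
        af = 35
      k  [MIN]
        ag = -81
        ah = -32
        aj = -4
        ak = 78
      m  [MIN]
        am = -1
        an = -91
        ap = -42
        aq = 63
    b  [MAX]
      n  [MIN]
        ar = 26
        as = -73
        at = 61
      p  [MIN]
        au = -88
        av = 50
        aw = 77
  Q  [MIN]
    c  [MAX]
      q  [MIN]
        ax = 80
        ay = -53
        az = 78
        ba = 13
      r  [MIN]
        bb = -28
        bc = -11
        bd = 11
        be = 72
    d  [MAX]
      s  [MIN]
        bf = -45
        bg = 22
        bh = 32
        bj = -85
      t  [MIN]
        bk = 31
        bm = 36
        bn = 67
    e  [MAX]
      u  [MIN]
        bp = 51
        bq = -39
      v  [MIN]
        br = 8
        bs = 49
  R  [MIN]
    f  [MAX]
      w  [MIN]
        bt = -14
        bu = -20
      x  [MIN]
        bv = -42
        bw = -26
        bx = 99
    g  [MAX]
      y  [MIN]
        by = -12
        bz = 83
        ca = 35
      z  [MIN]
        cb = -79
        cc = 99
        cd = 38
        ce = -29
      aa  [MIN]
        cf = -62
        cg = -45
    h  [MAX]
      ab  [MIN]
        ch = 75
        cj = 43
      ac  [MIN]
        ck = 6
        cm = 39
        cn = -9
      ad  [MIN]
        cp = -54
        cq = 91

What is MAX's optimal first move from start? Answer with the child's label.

R

j (MIN): min(-32, 35) = -32
k (MIN): min(-81, -32, -4, 78) = -81
m (MIN): min(-1, -91, -42, 63) = -91
a (MAX): max(-32, -81, -91) = -32
n (MIN): min(26, -73, 61) = -73
p (MIN): min(-88, 50, 77) = -88
b (MAX): max(-73, -88) = -73
P (MIN): min(-32, -73) = -73
q (MIN): min(80, -53, 78, 13) = -53
r (MIN): min(-28, -11, 11, 72) = -28
c (MAX): max(-53, -28) = -28
s (MIN): min(-45, 22, 32, -85) = -85
t (MIN): min(31, 36, 67) = 31
d (MAX): max(-85, 31) = 31
u (MIN): min(51, -39) = -39
v (MIN): min(8, 49) = 8
e (MAX): max(-39, 8) = 8
Q (MIN): min(-28, 31, 8) = -28
w (MIN): min(-14, -20) = -20
x (MIN): min(-42, -26, 99) = -42
f (MAX): max(-20, -42) = -20
y (MIN): min(-12, 83, 35) = -12
z (MIN): min(-79, 99, 38, -29) = -79
aa (MIN): min(-62, -45) = -62
g (MAX): max(-12, -79, -62) = -12
ab (MIN): min(75, 43) = 43
ac (MIN): min(6, 39, -9) = -9
ad (MIN): min(-54, 91) = -54
h (MAX): max(43, -9, -54) = 43
R (MIN): min(-20, -12, 43) = -20
start (MAX): max(-73, -28, -20) = -20
MAX at start wants the highest of {P=-73, Q=-28, R=-20}, so chooses R.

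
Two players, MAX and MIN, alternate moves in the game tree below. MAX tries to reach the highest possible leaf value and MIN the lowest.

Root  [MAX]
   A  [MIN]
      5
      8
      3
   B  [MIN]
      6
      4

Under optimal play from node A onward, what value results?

A (MIN): min(5, 8, 3) = 3

3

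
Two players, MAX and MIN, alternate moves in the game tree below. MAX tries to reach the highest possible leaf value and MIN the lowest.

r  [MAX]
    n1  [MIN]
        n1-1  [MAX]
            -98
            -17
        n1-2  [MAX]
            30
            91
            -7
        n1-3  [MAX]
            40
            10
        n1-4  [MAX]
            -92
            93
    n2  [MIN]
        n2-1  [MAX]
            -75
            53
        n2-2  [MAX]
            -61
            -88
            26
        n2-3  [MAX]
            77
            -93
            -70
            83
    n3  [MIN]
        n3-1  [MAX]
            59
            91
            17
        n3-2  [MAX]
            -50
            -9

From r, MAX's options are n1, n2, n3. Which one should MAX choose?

n1-1 (MAX): max(-98, -17) = -17
n1-2 (MAX): max(30, 91, -7) = 91
n1-3 (MAX): max(40, 10) = 40
n1-4 (MAX): max(-92, 93) = 93
n1 (MIN): min(-17, 91, 40, 93) = -17
n2-1 (MAX): max(-75, 53) = 53
n2-2 (MAX): max(-61, -88, 26) = 26
n2-3 (MAX): max(77, -93, -70, 83) = 83
n2 (MIN): min(53, 26, 83) = 26
n3-1 (MAX): max(59, 91, 17) = 91
n3-2 (MAX): max(-50, -9) = -9
n3 (MIN): min(91, -9) = -9
r (MAX): max(-17, 26, -9) = 26
MAX at r wants the highest of {n1=-17, n2=26, n3=-9}, so chooses n2.

n2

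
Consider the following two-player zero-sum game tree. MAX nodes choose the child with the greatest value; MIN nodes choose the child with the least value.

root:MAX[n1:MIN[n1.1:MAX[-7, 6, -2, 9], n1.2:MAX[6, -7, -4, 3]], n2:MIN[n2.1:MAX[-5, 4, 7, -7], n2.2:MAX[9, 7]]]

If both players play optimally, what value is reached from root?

n1.1 (MAX): max(-7, 6, -2, 9) = 9
n1.2 (MAX): max(6, -7, -4, 3) = 6
n1 (MIN): min(9, 6) = 6
n2.1 (MAX): max(-5, 4, 7, -7) = 7
n2.2 (MAX): max(9, 7) = 9
n2 (MIN): min(7, 9) = 7
root (MAX): max(6, 7) = 7

7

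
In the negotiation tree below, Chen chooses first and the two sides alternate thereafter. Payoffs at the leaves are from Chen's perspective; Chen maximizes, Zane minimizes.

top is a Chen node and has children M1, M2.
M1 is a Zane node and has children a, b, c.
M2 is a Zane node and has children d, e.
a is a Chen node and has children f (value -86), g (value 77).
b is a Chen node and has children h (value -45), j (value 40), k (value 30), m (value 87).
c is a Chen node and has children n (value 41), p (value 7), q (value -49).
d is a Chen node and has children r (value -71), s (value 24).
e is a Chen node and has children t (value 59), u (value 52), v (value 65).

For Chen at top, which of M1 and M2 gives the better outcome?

M1

a (Chen): max(-86, 77) = 77
b (Chen): max(-45, 40, 30, 87) = 87
c (Chen): max(41, 7, -49) = 41
M1 (Zane): min(77, 87, 41) = 41
d (Chen): max(-71, 24) = 24
e (Chen): max(59, 52, 65) = 65
M2 (Zane): min(24, 65) = 24
Chen prefers the higher value; M1=41, M2=24. M1 is better since 41 > 24.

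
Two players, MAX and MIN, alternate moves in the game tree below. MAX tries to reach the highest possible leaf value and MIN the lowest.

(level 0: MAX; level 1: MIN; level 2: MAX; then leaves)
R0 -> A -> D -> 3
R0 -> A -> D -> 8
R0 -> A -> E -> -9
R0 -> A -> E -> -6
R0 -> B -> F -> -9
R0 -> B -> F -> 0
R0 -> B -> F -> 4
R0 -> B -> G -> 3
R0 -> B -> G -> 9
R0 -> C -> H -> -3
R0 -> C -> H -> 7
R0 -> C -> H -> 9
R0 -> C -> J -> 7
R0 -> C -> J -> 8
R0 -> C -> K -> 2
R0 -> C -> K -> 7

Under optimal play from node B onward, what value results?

F (MAX): max(-9, 0, 4) = 4
G (MAX): max(3, 9) = 9
B (MIN): min(4, 9) = 4

4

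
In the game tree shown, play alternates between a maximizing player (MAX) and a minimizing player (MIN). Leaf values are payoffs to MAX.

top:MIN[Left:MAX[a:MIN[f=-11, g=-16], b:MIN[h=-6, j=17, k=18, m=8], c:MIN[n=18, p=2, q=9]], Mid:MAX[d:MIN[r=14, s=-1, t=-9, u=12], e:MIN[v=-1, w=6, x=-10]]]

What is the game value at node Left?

2

a (MIN): min(-11, -16) = -16
b (MIN): min(-6, 17, 18, 8) = -6
c (MIN): min(18, 2, 9) = 2
Left (MAX): max(-16, -6, 2) = 2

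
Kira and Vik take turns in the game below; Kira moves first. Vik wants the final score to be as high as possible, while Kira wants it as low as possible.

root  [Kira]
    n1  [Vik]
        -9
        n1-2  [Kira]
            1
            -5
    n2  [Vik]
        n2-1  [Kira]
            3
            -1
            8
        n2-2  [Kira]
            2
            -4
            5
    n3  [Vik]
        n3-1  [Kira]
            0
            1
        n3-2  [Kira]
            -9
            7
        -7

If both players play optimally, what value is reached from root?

-5

n1-2 (Kira): min(1, -5) = -5
n1 (Vik): max(-9, -5) = -5
n2-1 (Kira): min(3, -1, 8) = -1
n2-2 (Kira): min(2, -4, 5) = -4
n2 (Vik): max(-1, -4) = -1
n3-1 (Kira): min(0, 1) = 0
n3-2 (Kira): min(-9, 7) = -9
n3 (Vik): max(0, -9, -7) = 0
root (Kira): min(-5, -1, 0) = -5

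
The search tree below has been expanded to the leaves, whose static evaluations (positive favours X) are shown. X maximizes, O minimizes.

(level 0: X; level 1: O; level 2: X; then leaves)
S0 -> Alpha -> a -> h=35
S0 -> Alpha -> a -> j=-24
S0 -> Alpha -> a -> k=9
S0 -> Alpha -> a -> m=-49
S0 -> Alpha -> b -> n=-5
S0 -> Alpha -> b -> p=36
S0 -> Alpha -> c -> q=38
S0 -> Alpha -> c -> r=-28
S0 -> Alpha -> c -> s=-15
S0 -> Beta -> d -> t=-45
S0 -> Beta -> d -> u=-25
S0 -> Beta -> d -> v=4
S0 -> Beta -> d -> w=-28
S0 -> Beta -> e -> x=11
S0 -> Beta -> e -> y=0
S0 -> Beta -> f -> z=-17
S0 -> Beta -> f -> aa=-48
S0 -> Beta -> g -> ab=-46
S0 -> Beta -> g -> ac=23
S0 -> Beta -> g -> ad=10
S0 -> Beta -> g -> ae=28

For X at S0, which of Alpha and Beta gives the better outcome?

Alpha

a (X): max(35, -24, 9, -49) = 35
b (X): max(-5, 36) = 36
c (X): max(38, -28, -15) = 38
Alpha (O): min(35, 36, 38) = 35
d (X): max(-45, -25, 4, -28) = 4
e (X): max(11, 0) = 11
f (X): max(-17, -48) = -17
g (X): max(-46, 23, 10, 28) = 28
Beta (O): min(4, 11, -17, 28) = -17
X prefers the higher value; Alpha=35, Beta=-17. Alpha is better since 35 > -17.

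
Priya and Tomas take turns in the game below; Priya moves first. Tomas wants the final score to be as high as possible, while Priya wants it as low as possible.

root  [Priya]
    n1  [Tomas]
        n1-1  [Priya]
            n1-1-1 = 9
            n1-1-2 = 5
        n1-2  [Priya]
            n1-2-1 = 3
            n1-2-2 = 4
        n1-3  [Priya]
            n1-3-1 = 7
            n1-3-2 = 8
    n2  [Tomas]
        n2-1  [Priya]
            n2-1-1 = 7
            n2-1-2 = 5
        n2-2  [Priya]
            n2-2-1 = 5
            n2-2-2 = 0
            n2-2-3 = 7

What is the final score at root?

5

n1-1 (Priya): min(9, 5) = 5
n1-2 (Priya): min(3, 4) = 3
n1-3 (Priya): min(7, 8) = 7
n1 (Tomas): max(5, 3, 7) = 7
n2-1 (Priya): min(7, 5) = 5
n2-2 (Priya): min(5, 0, 7) = 0
n2 (Tomas): max(5, 0) = 5
root (Priya): min(7, 5) = 5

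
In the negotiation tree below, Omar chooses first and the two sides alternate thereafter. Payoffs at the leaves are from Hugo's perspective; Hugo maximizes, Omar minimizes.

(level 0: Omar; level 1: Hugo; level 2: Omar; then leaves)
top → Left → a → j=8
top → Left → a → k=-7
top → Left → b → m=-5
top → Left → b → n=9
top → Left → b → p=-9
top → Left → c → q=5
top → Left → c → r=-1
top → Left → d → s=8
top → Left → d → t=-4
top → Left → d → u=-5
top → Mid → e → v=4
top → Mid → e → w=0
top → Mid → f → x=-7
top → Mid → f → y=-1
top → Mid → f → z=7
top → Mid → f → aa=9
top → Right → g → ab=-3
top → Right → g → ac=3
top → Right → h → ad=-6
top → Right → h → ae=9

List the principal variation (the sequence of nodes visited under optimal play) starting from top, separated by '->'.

a (Omar): min(8, -7) = -7
b (Omar): min(-5, 9, -9) = -9
c (Omar): min(5, -1) = -1
d (Omar): min(8, -4, -5) = -5
Left (Hugo): max(-7, -9, -1, -5) = -1
e (Omar): min(4, 0) = 0
f (Omar): min(-7, -1, 7, 9) = -7
Mid (Hugo): max(0, -7) = 0
g (Omar): min(-3, 3) = -3
h (Omar): min(-6, 9) = -6
Right (Hugo): max(-3, -6) = -3
top (Omar): min(-1, 0, -3) = -3
At top, Omar picks Right (lowest: -3).
At Right, Hugo picks g (highest: -3).
At g, Omar picks ab (lowest: -3).
Terminal value -3.

top -> Right -> g -> ab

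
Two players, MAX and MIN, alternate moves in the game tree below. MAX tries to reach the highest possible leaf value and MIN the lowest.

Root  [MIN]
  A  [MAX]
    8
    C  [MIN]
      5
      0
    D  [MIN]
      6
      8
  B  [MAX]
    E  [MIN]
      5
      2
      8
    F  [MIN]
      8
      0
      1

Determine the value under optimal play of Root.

C (MIN): min(5, 0) = 0
D (MIN): min(6, 8) = 6
A (MAX): max(8, 0, 6) = 8
E (MIN): min(5, 2, 8) = 2
F (MIN): min(8, 0, 1) = 0
B (MAX): max(2, 0) = 2
Root (MIN): min(8, 2) = 2

2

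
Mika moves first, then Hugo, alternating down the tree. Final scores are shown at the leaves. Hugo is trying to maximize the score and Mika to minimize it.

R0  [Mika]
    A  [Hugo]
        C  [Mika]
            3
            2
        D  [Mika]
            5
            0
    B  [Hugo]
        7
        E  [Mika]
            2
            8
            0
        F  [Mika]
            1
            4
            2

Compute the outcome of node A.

2

C (Mika): min(3, 2) = 2
D (Mika): min(5, 0) = 0
A (Hugo): max(2, 0) = 2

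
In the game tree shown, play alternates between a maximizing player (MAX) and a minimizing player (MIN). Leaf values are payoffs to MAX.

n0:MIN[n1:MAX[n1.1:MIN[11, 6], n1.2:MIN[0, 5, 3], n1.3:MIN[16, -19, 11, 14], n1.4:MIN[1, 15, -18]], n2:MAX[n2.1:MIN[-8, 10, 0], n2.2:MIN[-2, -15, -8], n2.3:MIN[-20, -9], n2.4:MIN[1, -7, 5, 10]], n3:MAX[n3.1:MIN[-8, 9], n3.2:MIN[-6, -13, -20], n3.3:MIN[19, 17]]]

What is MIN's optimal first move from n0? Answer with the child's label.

n2

n1.1 (MIN): min(11, 6) = 6
n1.2 (MIN): min(0, 5, 3) = 0
n1.3 (MIN): min(16, -19, 11, 14) = -19
n1.4 (MIN): min(1, 15, -18) = -18
n1 (MAX): max(6, 0, -19, -18) = 6
n2.1 (MIN): min(-8, 10, 0) = -8
n2.2 (MIN): min(-2, -15, -8) = -15
n2.3 (MIN): min(-20, -9) = -20
n2.4 (MIN): min(1, -7, 5, 10) = -7
n2 (MAX): max(-8, -15, -20, -7) = -7
n3.1 (MIN): min(-8, 9) = -8
n3.2 (MIN): min(-6, -13, -20) = -20
n3.3 (MIN): min(19, 17) = 17
n3 (MAX): max(-8, -20, 17) = 17
n0 (MIN): min(6, -7, 17) = -7
MIN at n0 wants the lowest of {n1=6, n2=-7, n3=17}, so chooses n2.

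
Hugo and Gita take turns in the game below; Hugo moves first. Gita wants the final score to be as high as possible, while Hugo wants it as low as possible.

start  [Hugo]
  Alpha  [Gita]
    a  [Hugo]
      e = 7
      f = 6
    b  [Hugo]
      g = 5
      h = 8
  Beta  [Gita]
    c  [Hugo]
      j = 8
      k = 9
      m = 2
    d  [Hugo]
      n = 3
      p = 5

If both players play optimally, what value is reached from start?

a (Hugo): min(7, 6) = 6
b (Hugo): min(5, 8) = 5
Alpha (Gita): max(6, 5) = 6
c (Hugo): min(8, 9, 2) = 2
d (Hugo): min(3, 5) = 3
Beta (Gita): max(2, 3) = 3
start (Hugo): min(6, 3) = 3

3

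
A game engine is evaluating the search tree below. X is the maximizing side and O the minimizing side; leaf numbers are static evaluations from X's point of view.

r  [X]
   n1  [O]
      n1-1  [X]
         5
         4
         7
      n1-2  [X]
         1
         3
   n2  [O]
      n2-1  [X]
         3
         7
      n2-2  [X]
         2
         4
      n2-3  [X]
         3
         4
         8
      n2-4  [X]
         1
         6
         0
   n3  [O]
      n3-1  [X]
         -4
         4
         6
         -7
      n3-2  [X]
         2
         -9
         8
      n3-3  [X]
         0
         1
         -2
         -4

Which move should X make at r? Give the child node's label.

n2

n1-1 (X): max(5, 4, 7) = 7
n1-2 (X): max(1, 3) = 3
n1 (O): min(7, 3) = 3
n2-1 (X): max(3, 7) = 7
n2-2 (X): max(2, 4) = 4
n2-3 (X): max(3, 4, 8) = 8
n2-4 (X): max(1, 6, 0) = 6
n2 (O): min(7, 4, 8, 6) = 4
n3-1 (X): max(-4, 4, 6, -7) = 6
n3-2 (X): max(2, -9, 8) = 8
n3-3 (X): max(0, 1, -2, -4) = 1
n3 (O): min(6, 8, 1) = 1
r (X): max(3, 4, 1) = 4
X at r wants the highest of {n1=3, n2=4, n3=1}, so chooses n2.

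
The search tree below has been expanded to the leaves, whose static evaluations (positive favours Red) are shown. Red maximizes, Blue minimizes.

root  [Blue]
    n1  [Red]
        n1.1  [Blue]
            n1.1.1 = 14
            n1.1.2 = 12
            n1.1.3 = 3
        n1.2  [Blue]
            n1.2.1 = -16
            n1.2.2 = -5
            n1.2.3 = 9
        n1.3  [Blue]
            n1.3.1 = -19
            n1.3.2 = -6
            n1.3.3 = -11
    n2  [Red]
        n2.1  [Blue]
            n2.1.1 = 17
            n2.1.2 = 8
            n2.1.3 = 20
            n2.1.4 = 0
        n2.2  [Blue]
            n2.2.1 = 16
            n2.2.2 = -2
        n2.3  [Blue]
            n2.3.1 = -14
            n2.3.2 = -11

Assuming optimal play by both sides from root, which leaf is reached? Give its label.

n1.1 (Blue): min(14, 12, 3) = 3
n1.2 (Blue): min(-16, -5, 9) = -16
n1.3 (Blue): min(-19, -6, -11) = -19
n1 (Red): max(3, -16, -19) = 3
n2.1 (Blue): min(17, 8, 20, 0) = 0
n2.2 (Blue): min(16, -2) = -2
n2.3 (Blue): min(-14, -11) = -14
n2 (Red): max(0, -2, -14) = 0
root (Blue): min(3, 0) = 0
At root, Blue picks n2 (lowest: 0).
At n2, Red picks n2.1 (highest: 0).
At n2.1, Blue picks n2.1.4 (lowest: 0).
Terminal value 0.

n2.1.4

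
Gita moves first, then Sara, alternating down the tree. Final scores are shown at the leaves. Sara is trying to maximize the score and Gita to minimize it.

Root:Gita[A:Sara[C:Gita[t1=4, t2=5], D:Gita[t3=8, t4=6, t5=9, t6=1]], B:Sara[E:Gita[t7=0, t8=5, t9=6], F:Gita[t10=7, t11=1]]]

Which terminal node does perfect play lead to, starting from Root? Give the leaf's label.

C (Gita): min(4, 5) = 4
D (Gita): min(8, 6, 9, 1) = 1
A (Sara): max(4, 1) = 4
E (Gita): min(0, 5, 6) = 0
F (Gita): min(7, 1) = 1
B (Sara): max(0, 1) = 1
Root (Gita): min(4, 1) = 1
At Root, Gita picks B (lowest: 1).
At B, Sara picks F (highest: 1).
At F, Gita picks t11 (lowest: 1).
Terminal value 1.

t11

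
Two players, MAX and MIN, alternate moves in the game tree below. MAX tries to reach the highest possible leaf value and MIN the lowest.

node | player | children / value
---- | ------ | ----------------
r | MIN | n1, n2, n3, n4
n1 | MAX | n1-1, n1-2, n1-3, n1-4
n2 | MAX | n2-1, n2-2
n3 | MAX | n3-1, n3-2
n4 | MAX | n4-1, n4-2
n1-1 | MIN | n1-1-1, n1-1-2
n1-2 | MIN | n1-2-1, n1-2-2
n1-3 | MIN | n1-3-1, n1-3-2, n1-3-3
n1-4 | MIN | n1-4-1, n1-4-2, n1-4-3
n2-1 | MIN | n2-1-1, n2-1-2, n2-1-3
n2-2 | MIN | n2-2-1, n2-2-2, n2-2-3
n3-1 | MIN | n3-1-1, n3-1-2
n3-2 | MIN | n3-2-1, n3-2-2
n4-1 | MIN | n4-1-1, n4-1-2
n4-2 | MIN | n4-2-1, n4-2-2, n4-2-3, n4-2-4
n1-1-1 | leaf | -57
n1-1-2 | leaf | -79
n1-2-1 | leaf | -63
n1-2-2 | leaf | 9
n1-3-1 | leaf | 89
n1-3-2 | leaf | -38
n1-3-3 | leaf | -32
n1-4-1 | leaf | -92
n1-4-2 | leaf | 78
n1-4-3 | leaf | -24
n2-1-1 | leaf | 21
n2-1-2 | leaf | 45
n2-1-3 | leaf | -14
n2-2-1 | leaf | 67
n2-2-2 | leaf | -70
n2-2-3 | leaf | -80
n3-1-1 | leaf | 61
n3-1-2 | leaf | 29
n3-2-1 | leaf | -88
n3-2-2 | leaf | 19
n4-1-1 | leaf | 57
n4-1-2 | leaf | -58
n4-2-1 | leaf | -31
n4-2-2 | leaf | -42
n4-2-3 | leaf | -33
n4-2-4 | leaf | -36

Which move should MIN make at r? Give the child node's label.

n1-1 (MIN): min(-57, -79) = -79
n1-2 (MIN): min(-63, 9) = -63
n1-3 (MIN): min(89, -38, -32) = -38
n1-4 (MIN): min(-92, 78, -24) = -92
n1 (MAX): max(-79, -63, -38, -92) = -38
n2-1 (MIN): min(21, 45, -14) = -14
n2-2 (MIN): min(67, -70, -80) = -80
n2 (MAX): max(-14, -80) = -14
n3-1 (MIN): min(61, 29) = 29
n3-2 (MIN): min(-88, 19) = -88
n3 (MAX): max(29, -88) = 29
n4-1 (MIN): min(57, -58) = -58
n4-2 (MIN): min(-31, -42, -33, -36) = -42
n4 (MAX): max(-58, -42) = -42
r (MIN): min(-38, -14, 29, -42) = -42
MIN at r wants the lowest of {n1=-38, n2=-14, n3=29, n4=-42}, so chooses n4.

n4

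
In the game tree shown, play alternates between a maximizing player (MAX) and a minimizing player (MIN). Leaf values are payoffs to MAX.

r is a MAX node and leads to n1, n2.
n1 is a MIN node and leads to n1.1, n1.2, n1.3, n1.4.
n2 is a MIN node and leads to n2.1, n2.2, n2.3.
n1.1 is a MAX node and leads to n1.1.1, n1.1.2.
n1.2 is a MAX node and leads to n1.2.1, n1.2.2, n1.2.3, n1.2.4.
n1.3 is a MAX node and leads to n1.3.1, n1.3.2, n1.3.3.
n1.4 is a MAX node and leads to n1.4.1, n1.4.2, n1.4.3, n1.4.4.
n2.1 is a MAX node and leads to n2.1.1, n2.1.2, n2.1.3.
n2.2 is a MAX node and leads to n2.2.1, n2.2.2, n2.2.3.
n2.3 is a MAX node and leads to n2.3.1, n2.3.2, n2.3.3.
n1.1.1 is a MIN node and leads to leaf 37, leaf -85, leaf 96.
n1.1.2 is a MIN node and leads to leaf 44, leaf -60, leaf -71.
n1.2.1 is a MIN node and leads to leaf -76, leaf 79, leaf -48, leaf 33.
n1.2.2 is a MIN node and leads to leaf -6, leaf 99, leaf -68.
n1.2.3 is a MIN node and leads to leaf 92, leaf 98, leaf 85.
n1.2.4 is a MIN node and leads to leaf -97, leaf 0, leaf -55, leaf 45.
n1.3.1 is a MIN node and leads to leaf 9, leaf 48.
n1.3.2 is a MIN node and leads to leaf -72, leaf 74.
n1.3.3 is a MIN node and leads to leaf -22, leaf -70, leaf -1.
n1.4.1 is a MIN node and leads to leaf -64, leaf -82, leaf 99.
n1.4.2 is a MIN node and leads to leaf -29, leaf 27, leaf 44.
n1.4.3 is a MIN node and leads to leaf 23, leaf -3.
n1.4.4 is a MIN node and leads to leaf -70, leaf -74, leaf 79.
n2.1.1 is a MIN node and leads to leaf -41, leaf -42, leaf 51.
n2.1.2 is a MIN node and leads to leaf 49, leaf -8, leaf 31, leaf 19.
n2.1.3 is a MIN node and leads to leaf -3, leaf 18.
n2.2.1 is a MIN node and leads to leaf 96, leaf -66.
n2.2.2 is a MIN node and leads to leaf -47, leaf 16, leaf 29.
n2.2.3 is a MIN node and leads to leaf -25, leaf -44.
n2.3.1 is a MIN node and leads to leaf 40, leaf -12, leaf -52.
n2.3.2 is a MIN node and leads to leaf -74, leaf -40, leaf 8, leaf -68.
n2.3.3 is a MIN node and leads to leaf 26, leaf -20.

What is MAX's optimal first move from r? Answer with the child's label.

n1.1.1 (MIN): min(37, -85, 96) = -85
n1.1.2 (MIN): min(44, -60, -71) = -71
n1.1 (MAX): max(-85, -71) = -71
n1.2.1 (MIN): min(-76, 79, -48, 33) = -76
n1.2.2 (MIN): min(-6, 99, -68) = -68
n1.2.3 (MIN): min(92, 98, 85) = 85
n1.2.4 (MIN): min(-97, 0, -55, 45) = -97
n1.2 (MAX): max(-76, -68, 85, -97) = 85
n1.3.1 (MIN): min(9, 48) = 9
n1.3.2 (MIN): min(-72, 74) = -72
n1.3.3 (MIN): min(-22, -70, -1) = -70
n1.3 (MAX): max(9, -72, -70) = 9
n1.4.1 (MIN): min(-64, -82, 99) = -82
n1.4.2 (MIN): min(-29, 27, 44) = -29
n1.4.3 (MIN): min(23, -3) = -3
n1.4.4 (MIN): min(-70, -74, 79) = -74
n1.4 (MAX): max(-82, -29, -3, -74) = -3
n1 (MIN): min(-71, 85, 9, -3) = -71
n2.1.1 (MIN): min(-41, -42, 51) = -42
n2.1.2 (MIN): min(49, -8, 31, 19) = -8
n2.1.3 (MIN): min(-3, 18) = -3
n2.1 (MAX): max(-42, -8, -3) = -3
n2.2.1 (MIN): min(96, -66) = -66
n2.2.2 (MIN): min(-47, 16, 29) = -47
n2.2.3 (MIN): min(-25, -44) = -44
n2.2 (MAX): max(-66, -47, -44) = -44
n2.3.1 (MIN): min(40, -12, -52) = -52
n2.3.2 (MIN): min(-74, -40, 8, -68) = -74
n2.3.3 (MIN): min(26, -20) = -20
n2.3 (MAX): max(-52, -74, -20) = -20
n2 (MIN): min(-3, -44, -20) = -44
r (MAX): max(-71, -44) = -44
MAX at r wants the highest of {n1=-71, n2=-44}, so chooses n2.

n2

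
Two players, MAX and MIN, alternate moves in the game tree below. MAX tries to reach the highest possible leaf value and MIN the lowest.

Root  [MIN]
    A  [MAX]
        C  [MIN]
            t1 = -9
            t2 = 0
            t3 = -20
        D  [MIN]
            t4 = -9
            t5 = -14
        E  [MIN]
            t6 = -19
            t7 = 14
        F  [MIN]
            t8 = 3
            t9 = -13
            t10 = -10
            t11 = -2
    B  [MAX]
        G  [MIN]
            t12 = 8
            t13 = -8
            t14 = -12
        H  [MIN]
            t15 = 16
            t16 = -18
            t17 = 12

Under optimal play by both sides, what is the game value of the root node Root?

C (MIN): min(-9, 0, -20) = -20
D (MIN): min(-9, -14) = -14
E (MIN): min(-19, 14) = -19
F (MIN): min(3, -13, -10, -2) = -13
A (MAX): max(-20, -14, -19, -13) = -13
G (MIN): min(8, -8, -12) = -12
H (MIN): min(16, -18, 12) = -18
B (MAX): max(-12, -18) = -12
Root (MIN): min(-13, -12) = -13

-13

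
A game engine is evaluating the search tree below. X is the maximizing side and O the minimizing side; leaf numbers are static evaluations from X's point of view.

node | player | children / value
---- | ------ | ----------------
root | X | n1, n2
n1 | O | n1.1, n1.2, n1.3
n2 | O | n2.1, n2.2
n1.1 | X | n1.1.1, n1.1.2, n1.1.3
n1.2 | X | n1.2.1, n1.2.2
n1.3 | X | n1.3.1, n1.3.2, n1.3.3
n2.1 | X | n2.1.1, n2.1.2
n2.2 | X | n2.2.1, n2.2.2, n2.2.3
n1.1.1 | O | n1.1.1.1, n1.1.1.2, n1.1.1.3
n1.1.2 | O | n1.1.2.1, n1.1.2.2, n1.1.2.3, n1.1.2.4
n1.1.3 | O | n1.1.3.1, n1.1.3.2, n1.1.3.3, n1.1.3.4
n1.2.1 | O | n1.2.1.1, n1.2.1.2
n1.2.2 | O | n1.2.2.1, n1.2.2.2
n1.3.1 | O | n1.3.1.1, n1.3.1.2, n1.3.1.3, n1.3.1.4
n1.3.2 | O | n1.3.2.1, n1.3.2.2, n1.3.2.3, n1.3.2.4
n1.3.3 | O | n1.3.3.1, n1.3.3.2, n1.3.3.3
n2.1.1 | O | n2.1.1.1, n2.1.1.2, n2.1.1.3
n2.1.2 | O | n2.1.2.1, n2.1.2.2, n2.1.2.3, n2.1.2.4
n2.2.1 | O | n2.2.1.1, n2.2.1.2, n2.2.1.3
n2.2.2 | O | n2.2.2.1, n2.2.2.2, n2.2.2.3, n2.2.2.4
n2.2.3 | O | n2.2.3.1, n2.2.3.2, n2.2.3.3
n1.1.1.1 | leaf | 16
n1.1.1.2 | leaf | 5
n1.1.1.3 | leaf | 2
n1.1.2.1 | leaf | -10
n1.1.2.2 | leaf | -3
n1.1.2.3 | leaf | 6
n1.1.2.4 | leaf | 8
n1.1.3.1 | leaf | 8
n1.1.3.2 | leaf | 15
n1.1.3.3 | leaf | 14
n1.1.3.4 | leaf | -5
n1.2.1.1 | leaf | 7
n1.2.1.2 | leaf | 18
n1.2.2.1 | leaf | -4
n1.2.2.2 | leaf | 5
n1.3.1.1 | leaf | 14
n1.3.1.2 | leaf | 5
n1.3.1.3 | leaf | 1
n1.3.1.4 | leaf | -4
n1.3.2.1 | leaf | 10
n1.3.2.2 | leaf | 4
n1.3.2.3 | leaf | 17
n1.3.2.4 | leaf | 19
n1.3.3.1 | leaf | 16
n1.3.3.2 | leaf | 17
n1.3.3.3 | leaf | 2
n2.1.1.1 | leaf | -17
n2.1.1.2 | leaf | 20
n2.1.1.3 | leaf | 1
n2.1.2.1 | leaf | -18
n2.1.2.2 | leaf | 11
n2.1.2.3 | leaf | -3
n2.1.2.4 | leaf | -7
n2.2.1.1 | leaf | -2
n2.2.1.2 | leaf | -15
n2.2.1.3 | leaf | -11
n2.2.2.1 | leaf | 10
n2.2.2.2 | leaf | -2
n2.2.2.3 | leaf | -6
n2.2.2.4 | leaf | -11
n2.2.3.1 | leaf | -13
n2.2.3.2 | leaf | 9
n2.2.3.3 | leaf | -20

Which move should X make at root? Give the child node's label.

n1

n1.1.1 (O): min(16, 5, 2) = 2
n1.1.2 (O): min(-10, -3, 6, 8) = -10
n1.1.3 (O): min(8, 15, 14, -5) = -5
n1.1 (X): max(2, -10, -5) = 2
n1.2.1 (O): min(7, 18) = 7
n1.2.2 (O): min(-4, 5) = -4
n1.2 (X): max(7, -4) = 7
n1.3.1 (O): min(14, 5, 1, -4) = -4
n1.3.2 (O): min(10, 4, 17, 19) = 4
n1.3.3 (O): min(16, 17, 2) = 2
n1.3 (X): max(-4, 4, 2) = 4
n1 (O): min(2, 7, 4) = 2
n2.1.1 (O): min(-17, 20, 1) = -17
n2.1.2 (O): min(-18, 11, -3, -7) = -18
n2.1 (X): max(-17, -18) = -17
n2.2.1 (O): min(-2, -15, -11) = -15
n2.2.2 (O): min(10, -2, -6, -11) = -11
n2.2.3 (O): min(-13, 9, -20) = -20
n2.2 (X): max(-15, -11, -20) = -11
n2 (O): min(-17, -11) = -17
root (X): max(2, -17) = 2
X at root wants the highest of {n1=2, n2=-17}, so chooses n1.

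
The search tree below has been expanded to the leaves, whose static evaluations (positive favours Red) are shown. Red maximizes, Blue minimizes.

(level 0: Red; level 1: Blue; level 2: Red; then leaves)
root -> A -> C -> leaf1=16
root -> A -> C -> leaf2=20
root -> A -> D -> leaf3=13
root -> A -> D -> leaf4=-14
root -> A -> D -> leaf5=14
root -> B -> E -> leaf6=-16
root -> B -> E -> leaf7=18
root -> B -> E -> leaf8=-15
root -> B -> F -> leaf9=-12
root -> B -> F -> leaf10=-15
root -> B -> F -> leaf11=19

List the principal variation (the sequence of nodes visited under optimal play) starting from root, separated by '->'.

root -> B -> E -> leaf7

C (Red): max(16, 20) = 20
D (Red): max(13, -14, 14) = 14
A (Blue): min(20, 14) = 14
E (Red): max(-16, 18, -15) = 18
F (Red): max(-12, -15, 19) = 19
B (Blue): min(18, 19) = 18
root (Red): max(14, 18) = 18
At root, Red picks B (highest: 18).
At B, Blue picks E (lowest: 18).
At E, Red picks leaf7 (highest: 18).
Terminal value 18.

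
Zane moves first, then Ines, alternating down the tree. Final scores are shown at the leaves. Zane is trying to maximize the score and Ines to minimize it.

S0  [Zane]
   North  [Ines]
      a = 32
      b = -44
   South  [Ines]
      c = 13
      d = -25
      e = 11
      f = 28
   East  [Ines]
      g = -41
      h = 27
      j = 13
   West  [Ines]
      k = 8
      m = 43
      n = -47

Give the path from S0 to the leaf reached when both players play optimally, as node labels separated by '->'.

North (Ines): min(32, -44) = -44
South (Ines): min(13, -25, 11, 28) = -25
East (Ines): min(-41, 27, 13) = -41
West (Ines): min(8, 43, -47) = -47
S0 (Zane): max(-44, -25, -41, -47) = -25
At S0, Zane picks South (highest: -25).
At South, Ines picks d (lowest: -25).
Terminal value -25.

S0 -> South -> d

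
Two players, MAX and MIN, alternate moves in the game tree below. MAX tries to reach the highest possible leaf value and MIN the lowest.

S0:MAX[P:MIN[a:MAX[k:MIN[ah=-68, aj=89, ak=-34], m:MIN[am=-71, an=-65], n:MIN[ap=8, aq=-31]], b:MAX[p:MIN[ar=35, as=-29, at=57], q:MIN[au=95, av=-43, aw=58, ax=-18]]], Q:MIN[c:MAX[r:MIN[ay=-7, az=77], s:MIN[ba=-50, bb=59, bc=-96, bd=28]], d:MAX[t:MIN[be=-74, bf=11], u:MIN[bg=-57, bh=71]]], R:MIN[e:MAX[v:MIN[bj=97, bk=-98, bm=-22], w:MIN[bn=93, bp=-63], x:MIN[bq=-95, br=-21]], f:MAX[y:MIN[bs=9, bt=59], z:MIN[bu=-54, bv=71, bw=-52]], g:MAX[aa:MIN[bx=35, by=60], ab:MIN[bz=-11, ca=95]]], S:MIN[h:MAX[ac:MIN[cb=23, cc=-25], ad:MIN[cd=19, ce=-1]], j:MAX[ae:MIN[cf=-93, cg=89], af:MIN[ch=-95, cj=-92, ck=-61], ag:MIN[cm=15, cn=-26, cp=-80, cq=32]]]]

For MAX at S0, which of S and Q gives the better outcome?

ac (MIN): min(23, -25) = -25
ad (MIN): min(19, -1) = -1
h (MAX): max(-25, -1) = -1
ae (MIN): min(-93, 89) = -93
af (MIN): min(-95, -92, -61) = -95
ag (MIN): min(15, -26, -80, 32) = -80
j (MAX): max(-93, -95, -80) = -80
S (MIN): min(-1, -80) = -80
r (MIN): min(-7, 77) = -7
s (MIN): min(-50, 59, -96, 28) = -96
c (MAX): max(-7, -96) = -7
t (MIN): min(-74, 11) = -74
u (MIN): min(-57, 71) = -57
d (MAX): max(-74, -57) = -57
Q (MIN): min(-7, -57) = -57
MAX prefers the higher value; S=-80, Q=-57. Q is better since -57 > -80.

Q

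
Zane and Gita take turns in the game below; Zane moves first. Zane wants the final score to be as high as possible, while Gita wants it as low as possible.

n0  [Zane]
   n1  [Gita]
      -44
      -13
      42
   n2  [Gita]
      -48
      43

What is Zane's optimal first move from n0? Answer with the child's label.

n1

n1 (Gita): min(-44, -13, 42) = -44
n2 (Gita): min(-48, 43) = -48
n0 (Zane): max(-44, -48) = -44
Zane at n0 wants the highest of {n1=-44, n2=-48}, so chooses n1.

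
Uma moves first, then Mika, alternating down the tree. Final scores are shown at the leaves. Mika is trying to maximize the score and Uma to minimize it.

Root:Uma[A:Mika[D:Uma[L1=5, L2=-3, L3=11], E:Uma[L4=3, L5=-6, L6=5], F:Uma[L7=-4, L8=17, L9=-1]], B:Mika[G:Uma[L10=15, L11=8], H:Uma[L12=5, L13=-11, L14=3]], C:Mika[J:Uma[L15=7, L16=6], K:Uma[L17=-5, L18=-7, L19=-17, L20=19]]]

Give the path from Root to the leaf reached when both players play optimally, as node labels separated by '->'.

D (Uma): min(5, -3, 11) = -3
E (Uma): min(3, -6, 5) = -6
F (Uma): min(-4, 17, -1) = -4
A (Mika): max(-3, -6, -4) = -3
G (Uma): min(15, 8) = 8
H (Uma): min(5, -11, 3) = -11
B (Mika): max(8, -11) = 8
J (Uma): min(7, 6) = 6
K (Uma): min(-5, -7, -17, 19) = -17
C (Mika): max(6, -17) = 6
Root (Uma): min(-3, 8, 6) = -3
At Root, Uma picks A (lowest: -3).
At A, Mika picks D (highest: -3).
At D, Uma picks L2 (lowest: -3).
Terminal value -3.

Root -> A -> D -> L2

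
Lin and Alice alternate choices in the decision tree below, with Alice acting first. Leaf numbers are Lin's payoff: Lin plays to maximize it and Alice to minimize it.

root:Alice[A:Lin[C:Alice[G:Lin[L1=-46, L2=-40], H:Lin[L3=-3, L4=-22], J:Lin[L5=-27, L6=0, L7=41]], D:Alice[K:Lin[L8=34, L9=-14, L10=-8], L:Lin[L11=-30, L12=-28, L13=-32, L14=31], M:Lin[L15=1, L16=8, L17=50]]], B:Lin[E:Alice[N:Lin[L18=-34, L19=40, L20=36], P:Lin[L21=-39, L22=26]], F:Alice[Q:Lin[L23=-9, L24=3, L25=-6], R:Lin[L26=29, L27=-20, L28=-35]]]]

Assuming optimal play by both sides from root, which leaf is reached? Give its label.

G (Lin): max(-46, -40) = -40
H (Lin): max(-3, -22) = -3
J (Lin): max(-27, 0, 41) = 41
C (Alice): min(-40, -3, 41) = -40
K (Lin): max(34, -14, -8) = 34
L (Lin): max(-30, -28, -32, 31) = 31
M (Lin): max(1, 8, 50) = 50
D (Alice): min(34, 31, 50) = 31
A (Lin): max(-40, 31) = 31
N (Lin): max(-34, 40, 36) = 40
P (Lin): max(-39, 26) = 26
E (Alice): min(40, 26) = 26
Q (Lin): max(-9, 3, -6) = 3
R (Lin): max(29, -20, -35) = 29
F (Alice): min(3, 29) = 3
B (Lin): max(26, 3) = 26
root (Alice): min(31, 26) = 26
At root, Alice picks B (lowest: 26).
At B, Lin picks E (highest: 26).
At E, Alice picks P (lowest: 26).
At P, Lin picks L22 (highest: 26).
Terminal value 26.

L22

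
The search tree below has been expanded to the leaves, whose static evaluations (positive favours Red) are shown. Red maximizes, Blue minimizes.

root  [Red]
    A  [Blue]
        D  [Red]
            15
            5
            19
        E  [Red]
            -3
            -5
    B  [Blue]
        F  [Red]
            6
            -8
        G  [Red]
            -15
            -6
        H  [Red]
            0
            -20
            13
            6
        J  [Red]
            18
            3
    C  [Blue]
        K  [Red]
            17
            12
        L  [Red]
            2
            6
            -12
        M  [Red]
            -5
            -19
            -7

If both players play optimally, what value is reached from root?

D (Red): max(15, 5, 19) = 19
E (Red): max(-3, -5) = -3
A (Blue): min(19, -3) = -3
F (Red): max(6, -8) = 6
G (Red): max(-15, -6) = -6
H (Red): max(0, -20, 13, 6) = 13
J (Red): max(18, 3) = 18
B (Blue): min(6, -6, 13, 18) = -6
K (Red): max(17, 12) = 17
L (Red): max(2, 6, -12) = 6
M (Red): max(-5, -19, -7) = -5
C (Blue): min(17, 6, -5) = -5
root (Red): max(-3, -6, -5) = -3

-3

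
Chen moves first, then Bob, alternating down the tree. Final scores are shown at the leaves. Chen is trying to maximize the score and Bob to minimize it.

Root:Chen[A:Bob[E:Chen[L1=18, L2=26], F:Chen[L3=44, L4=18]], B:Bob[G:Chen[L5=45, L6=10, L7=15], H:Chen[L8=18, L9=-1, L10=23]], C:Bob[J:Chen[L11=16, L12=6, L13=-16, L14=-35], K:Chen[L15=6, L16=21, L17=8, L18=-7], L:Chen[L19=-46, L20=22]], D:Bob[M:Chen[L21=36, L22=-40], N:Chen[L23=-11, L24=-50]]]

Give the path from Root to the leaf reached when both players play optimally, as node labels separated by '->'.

Root -> A -> E -> L2

E (Chen): max(18, 26) = 26
F (Chen): max(44, 18) = 44
A (Bob): min(26, 44) = 26
G (Chen): max(45, 10, 15) = 45
H (Chen): max(18, -1, 23) = 23
B (Bob): min(45, 23) = 23
J (Chen): max(16, 6, -16, -35) = 16
K (Chen): max(6, 21, 8, -7) = 21
L (Chen): max(-46, 22) = 22
C (Bob): min(16, 21, 22) = 16
M (Chen): max(36, -40) = 36
N (Chen): max(-11, -50) = -11
D (Bob): min(36, -11) = -11
Root (Chen): max(26, 23, 16, -11) = 26
At Root, Chen picks A (highest: 26).
At A, Bob picks E (lowest: 26).
At E, Chen picks L2 (highest: 26).
Terminal value 26.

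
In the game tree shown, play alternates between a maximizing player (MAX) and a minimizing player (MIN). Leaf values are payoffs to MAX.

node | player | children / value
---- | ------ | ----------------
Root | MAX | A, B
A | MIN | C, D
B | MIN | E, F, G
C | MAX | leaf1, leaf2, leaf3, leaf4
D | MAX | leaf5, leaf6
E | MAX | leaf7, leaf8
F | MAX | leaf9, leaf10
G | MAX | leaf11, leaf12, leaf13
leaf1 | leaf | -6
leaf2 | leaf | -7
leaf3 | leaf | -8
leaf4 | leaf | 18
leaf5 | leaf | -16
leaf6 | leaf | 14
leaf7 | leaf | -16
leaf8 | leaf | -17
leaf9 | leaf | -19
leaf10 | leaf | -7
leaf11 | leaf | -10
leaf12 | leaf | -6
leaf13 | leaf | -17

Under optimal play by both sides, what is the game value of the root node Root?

C (MAX): max(-6, -7, -8, 18) = 18
D (MAX): max(-16, 14) = 14
A (MIN): min(18, 14) = 14
E (MAX): max(-16, -17) = -16
F (MAX): max(-19, -7) = -7
G (MAX): max(-10, -6, -17) = -6
B (MIN): min(-16, -7, -6) = -16
Root (MAX): max(14, -16) = 14

14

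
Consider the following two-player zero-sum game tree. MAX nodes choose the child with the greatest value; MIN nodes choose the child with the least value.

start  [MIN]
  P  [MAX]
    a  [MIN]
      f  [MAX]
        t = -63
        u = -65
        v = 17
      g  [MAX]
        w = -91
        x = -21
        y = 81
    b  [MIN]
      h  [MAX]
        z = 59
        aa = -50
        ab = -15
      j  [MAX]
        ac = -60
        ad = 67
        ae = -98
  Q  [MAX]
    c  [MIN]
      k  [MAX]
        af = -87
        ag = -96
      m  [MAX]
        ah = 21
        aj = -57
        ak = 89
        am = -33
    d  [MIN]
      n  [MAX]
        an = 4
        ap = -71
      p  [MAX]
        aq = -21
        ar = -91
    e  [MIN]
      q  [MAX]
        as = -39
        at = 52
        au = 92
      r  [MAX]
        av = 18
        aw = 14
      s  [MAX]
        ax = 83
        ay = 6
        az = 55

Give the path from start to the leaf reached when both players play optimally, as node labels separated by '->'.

f (MAX): max(-63, -65, 17) = 17
g (MAX): max(-91, -21, 81) = 81
a (MIN): min(17, 81) = 17
h (MAX): max(59, -50, -15) = 59
j (MAX): max(-60, 67, -98) = 67
b (MIN): min(59, 67) = 59
P (MAX): max(17, 59) = 59
k (MAX): max(-87, -96) = -87
m (MAX): max(21, -57, 89, -33) = 89
c (MIN): min(-87, 89) = -87
n (MAX): max(4, -71) = 4
p (MAX): max(-21, -91) = -21
d (MIN): min(4, -21) = -21
q (MAX): max(-39, 52, 92) = 92
r (MAX): max(18, 14) = 18
s (MAX): max(83, 6, 55) = 83
e (MIN): min(92, 18, 83) = 18
Q (MAX): max(-87, -21, 18) = 18
start (MIN): min(59, 18) = 18
At start, MIN picks Q (lowest: 18).
At Q, MAX picks e (highest: 18).
At e, MIN picks r (lowest: 18).
At r, MAX picks av (highest: 18).
Terminal value 18.

start -> Q -> e -> r -> av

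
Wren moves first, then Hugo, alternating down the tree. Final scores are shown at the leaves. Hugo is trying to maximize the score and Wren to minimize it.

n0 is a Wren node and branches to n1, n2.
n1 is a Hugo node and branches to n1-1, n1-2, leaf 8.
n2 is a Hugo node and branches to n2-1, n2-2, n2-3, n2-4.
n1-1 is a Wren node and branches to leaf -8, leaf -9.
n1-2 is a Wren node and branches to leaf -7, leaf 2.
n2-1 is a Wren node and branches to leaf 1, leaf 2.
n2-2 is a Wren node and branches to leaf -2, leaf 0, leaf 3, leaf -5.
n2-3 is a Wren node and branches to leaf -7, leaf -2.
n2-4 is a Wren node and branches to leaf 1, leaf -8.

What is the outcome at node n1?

n1-1 (Wren): min(-8, -9) = -9
n1-2 (Wren): min(-7, 2) = -7
n1 (Hugo): max(-9, -7, 8) = 8

8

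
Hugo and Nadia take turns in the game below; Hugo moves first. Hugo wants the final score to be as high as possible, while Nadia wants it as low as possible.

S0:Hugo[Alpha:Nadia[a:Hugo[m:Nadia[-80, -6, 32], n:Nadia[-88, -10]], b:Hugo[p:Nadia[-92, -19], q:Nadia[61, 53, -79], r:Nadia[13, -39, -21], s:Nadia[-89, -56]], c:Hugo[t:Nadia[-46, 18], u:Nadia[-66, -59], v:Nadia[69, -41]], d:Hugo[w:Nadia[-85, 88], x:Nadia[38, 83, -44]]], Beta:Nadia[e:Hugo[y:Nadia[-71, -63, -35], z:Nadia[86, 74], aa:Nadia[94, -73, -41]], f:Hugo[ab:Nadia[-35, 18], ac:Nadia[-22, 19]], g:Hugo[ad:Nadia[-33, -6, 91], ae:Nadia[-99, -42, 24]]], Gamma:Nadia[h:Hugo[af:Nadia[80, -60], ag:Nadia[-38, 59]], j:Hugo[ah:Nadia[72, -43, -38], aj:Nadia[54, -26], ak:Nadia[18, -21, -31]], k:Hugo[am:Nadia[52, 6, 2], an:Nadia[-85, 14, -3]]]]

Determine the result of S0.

m (Nadia): min(-80, -6, 32) = -80
n (Nadia): min(-88, -10) = -88
a (Hugo): max(-80, -88) = -80
p (Nadia): min(-92, -19) = -92
q (Nadia): min(61, 53, -79) = -79
r (Nadia): min(13, -39, -21) = -39
s (Nadia): min(-89, -56) = -89
b (Hugo): max(-92, -79, -39, -89) = -39
t (Nadia): min(-46, 18) = -46
u (Nadia): min(-66, -59) = -66
v (Nadia): min(69, -41) = -41
c (Hugo): max(-46, -66, -41) = -41
w (Nadia): min(-85, 88) = -85
x (Nadia): min(38, 83, -44) = -44
d (Hugo): max(-85, -44) = -44
Alpha (Nadia): min(-80, -39, -41, -44) = -80
y (Nadia): min(-71, -63, -35) = -71
z (Nadia): min(86, 74) = 74
aa (Nadia): min(94, -73, -41) = -73
e (Hugo): max(-71, 74, -73) = 74
ab (Nadia): min(-35, 18) = -35
ac (Nadia): min(-22, 19) = -22
f (Hugo): max(-35, -22) = -22
ad (Nadia): min(-33, -6, 91) = -33
ae (Nadia): min(-99, -42, 24) = -99
g (Hugo): max(-33, -99) = -33
Beta (Nadia): min(74, -22, -33) = -33
af (Nadia): min(80, -60) = -60
ag (Nadia): min(-38, 59) = -38
h (Hugo): max(-60, -38) = -38
ah (Nadia): min(72, -43, -38) = -43
aj (Nadia): min(54, -26) = -26
ak (Nadia): min(18, -21, -31) = -31
j (Hugo): max(-43, -26, -31) = -26
am (Nadia): min(52, 6, 2) = 2
an (Nadia): min(-85, 14, -3) = -85
k (Hugo): max(2, -85) = 2
Gamma (Nadia): min(-38, -26, 2) = -38
S0 (Hugo): max(-80, -33, -38) = -33

-33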